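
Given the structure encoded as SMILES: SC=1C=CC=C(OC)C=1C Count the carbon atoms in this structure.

8

Count every carbon token in the SMILES (each C, including those in ring-closure positions and inside branches).
Carbon count: 8.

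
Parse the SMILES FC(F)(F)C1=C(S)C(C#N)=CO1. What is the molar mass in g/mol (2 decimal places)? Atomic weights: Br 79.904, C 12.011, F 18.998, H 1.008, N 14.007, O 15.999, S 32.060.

First, the molecular formula is C6H2F3NOS (counting implicit H from valence).
  C: 6 × 12.011 = 72.066
  F: 3 × 18.998 = 56.994
  H: 2 × 1.008 = 2.016
  N: 1 × 14.007 = 14.007
  O: 1 × 15.999 = 15.999
  S: 1 × 32.060 = 32.060
Sum: 6×12.011 + 3×18.998 + 2×1.008 + 1×14.007 + 1×15.999 + 1×32.060 = 193.142 → 193.14 g/mol.

193.14 g/mol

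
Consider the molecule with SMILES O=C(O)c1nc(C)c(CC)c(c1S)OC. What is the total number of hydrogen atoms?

Walk through each heavy atom and fill implicit hydrogens from standard valence (C 4, N 3, O 2, S 2, halogen 1); for lowercase aromatic atoms, an aromatic c carries 1 H when it has two neighbours and 0 H with three, and aromatic n carries 0 H:
  atom 1: O, bond orders sum to 2 (valence 2) → 0 H
  atom 2: C, bond orders sum to 4 (valence 4) → 0 H
  atom 3: O, bond orders sum to 1 (valence 2) → 1 H
  atom 4: aromatic c, 3 neighbours → 0 H
  atom 5: aromatic n, 2 neighbours → 0 H
  atom 6: aromatic c, 3 neighbours → 0 H
  atom 7: C, bond orders sum to 1 (valence 4) → 3 H
  atom 8: aromatic c, 3 neighbours → 0 H
  atom 9: C, bond orders sum to 2 (valence 4) → 2 H
  atom 10: C, bond orders sum to 1 (valence 4) → 3 H
  atom 11: aromatic c, 3 neighbours → 0 H
  atom 12: aromatic c, 3 neighbours → 0 H
  atom 13: S, bond orders sum to 1 (valence 2) → 1 H
  atom 14: O, bond orders sum to 2 (valence 2) → 0 H
  atom 15: C, bond orders sum to 1 (valence 4) → 3 H
Total hydrogens: 13.

13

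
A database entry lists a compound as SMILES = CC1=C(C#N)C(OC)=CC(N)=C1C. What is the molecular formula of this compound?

C10H12N2O

Walk through each heavy atom and fill implicit hydrogens from standard valence (C 4, N 3, O 2, S 2, halogen 1):
  atom 1: C, bond orders sum to 1 (valence 4) → 3 H
  atom 2: C, bond orders sum to 4 (valence 4) → 0 H
  atom 3: C, bond orders sum to 4 (valence 4) → 0 H
  atom 4: C, bond orders sum to 4 (valence 4) → 0 H
  atom 5: N, bond orders sum to 3 (valence 3) → 0 H
  atom 6: C, bond orders sum to 4 (valence 4) → 0 H
  atom 7: O, bond orders sum to 2 (valence 2) → 0 H
  atom 8: C, bond orders sum to 1 (valence 4) → 3 H
  atom 9: C, bond orders sum to 3 (valence 4) → 1 H
  atom 10: C, bond orders sum to 4 (valence 4) → 0 H
  atom 11: N, bond orders sum to 1 (valence 3) → 2 H
  atom 12: C, bond orders sum to 4 (valence 4) → 0 H
  atom 13: C, bond orders sum to 1 (valence 4) → 3 H
Totals → C:10, H:12, N:2, O:1.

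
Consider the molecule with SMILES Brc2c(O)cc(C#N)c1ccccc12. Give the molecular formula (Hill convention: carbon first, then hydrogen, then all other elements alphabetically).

Walk through each heavy atom and fill implicit hydrogens from standard valence (C 4, N 3, O 2, S 2, halogen 1); for lowercase aromatic atoms, an aromatic c carries 1 H when it has two neighbours and 0 H with three, and aromatic n carries 0 H:
  atom 1: Br (halogen, monovalent) → 0 H
  atom 2: aromatic c, 3 neighbours → 0 H
  atom 3: aromatic c, 3 neighbours → 0 H
  atom 4: O, bond orders sum to 1 (valence 2) → 1 H
  atom 5: aromatic c, 2 neighbours → 1 H
  atom 6: aromatic c, 3 neighbours → 0 H
  atom 7: C, bond orders sum to 4 (valence 4) → 0 H
  atom 8: N, bond orders sum to 3 (valence 3) → 0 H
  atom 9: aromatic c, 3 neighbours → 0 H
  atom 10: aromatic c, 2 neighbours → 1 H
  atom 11: aromatic c, 2 neighbours → 1 H
  atom 12: aromatic c, 2 neighbours → 1 H
  atom 13: aromatic c, 2 neighbours → 1 H
  atom 14: aromatic c, 3 neighbours → 0 H
Totals → C:11, H:6, Br:1, N:1, O:1.

C11H6BrNO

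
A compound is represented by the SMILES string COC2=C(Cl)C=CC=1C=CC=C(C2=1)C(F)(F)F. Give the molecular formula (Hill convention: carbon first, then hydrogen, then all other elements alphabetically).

C12H8ClF3O

Walk through each heavy atom and fill implicit hydrogens from standard valence (C 4, N 3, O 2, S 2, halogen 1):
  atom 1: C, bond orders sum to 1 (valence 4) → 3 H
  atom 2: O, bond orders sum to 2 (valence 2) → 0 H
  atom 3: C, bond orders sum to 4 (valence 4) → 0 H
  atom 4: C, bond orders sum to 4 (valence 4) → 0 H
  atom 5: Cl (halogen, monovalent) → 0 H
  atom 6: C, bond orders sum to 3 (valence 4) → 1 H
  atom 7: C, bond orders sum to 3 (valence 4) → 1 H
  atom 8: C, bond orders sum to 4 (valence 4) → 0 H
  atom 9: C, bond orders sum to 3 (valence 4) → 1 H
  atom 10: C, bond orders sum to 3 (valence 4) → 1 H
  atom 11: C, bond orders sum to 3 (valence 4) → 1 H
  atom 12: C, bond orders sum to 4 (valence 4) → 0 H
  atom 13: C, bond orders sum to 4 (valence 4) → 0 H
  atom 14: C, bond orders sum to 4 (valence 4) → 0 H
  atom 15: F (halogen, monovalent) → 0 H
  atom 16: F (halogen, monovalent) → 0 H
  atom 17: F (halogen, monovalent) → 0 H
Totals → C:12, H:8, Cl:1, F:3, O:1.
In Hill order: C12H8ClF3O.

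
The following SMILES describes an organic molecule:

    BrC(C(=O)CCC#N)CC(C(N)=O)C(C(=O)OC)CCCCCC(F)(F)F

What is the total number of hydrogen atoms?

Walk through each heavy atom and fill implicit hydrogens from standard valence (C 4, N 3, O 2, S 2, halogen 1):
  atom 1: Br (halogen, monovalent) → 0 H
  atom 2: C, bond orders sum to 3 (valence 4) → 1 H
  atom 3: C, bond orders sum to 4 (valence 4) → 0 H
  atom 4: O, bond orders sum to 2 (valence 2) → 0 H
  atom 5: C, bond orders sum to 2 (valence 4) → 2 H
  atom 6: C, bond orders sum to 2 (valence 4) → 2 H
  atom 7: C, bond orders sum to 4 (valence 4) → 0 H
  atom 8: N, bond orders sum to 3 (valence 3) → 0 H
  atom 9: C, bond orders sum to 2 (valence 4) → 2 H
  atom 10: C, bond orders sum to 3 (valence 4) → 1 H
  atom 11: C, bond orders sum to 4 (valence 4) → 0 H
  atom 12: N, bond orders sum to 1 (valence 3) → 2 H
  atom 13: O, bond orders sum to 2 (valence 2) → 0 H
  atom 14: C, bond orders sum to 3 (valence 4) → 1 H
  atom 15: C, bond orders sum to 4 (valence 4) → 0 H
  atom 16: O, bond orders sum to 2 (valence 2) → 0 H
  atom 17: O, bond orders sum to 2 (valence 2) → 0 H
  atom 18: C, bond orders sum to 1 (valence 4) → 3 H
  atom 19: C, bond orders sum to 2 (valence 4) → 2 H
  atom 20: C, bond orders sum to 2 (valence 4) → 2 H
  atom 21: C, bond orders sum to 2 (valence 4) → 2 H
  atom 22: C, bond orders sum to 2 (valence 4) → 2 H
  atom 23: C, bond orders sum to 2 (valence 4) → 2 H
  atom 24: C, bond orders sum to 4 (valence 4) → 0 H
  atom 25: F (halogen, monovalent) → 0 H
  atom 26: F (halogen, monovalent) → 0 H
  atom 27: F (halogen, monovalent) → 0 H
Total hydrogens: 24.

24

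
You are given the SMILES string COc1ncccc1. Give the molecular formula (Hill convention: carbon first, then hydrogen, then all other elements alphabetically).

C6H7NO

Walk through each heavy atom and fill implicit hydrogens from standard valence (C 4, N 3, O 2, S 2, halogen 1); for lowercase aromatic atoms, an aromatic c carries 1 H when it has two neighbours and 0 H with three, and aromatic n carries 0 H:
  atom 1: C, bond orders sum to 1 (valence 4) → 3 H
  atom 2: O, bond orders sum to 2 (valence 2) → 0 H
  atom 3: aromatic c, 3 neighbours → 0 H
  atom 4: aromatic n, 2 neighbours → 0 H
  atom 5: aromatic c, 2 neighbours → 1 H
  atom 6: aromatic c, 2 neighbours → 1 H
  atom 7: aromatic c, 2 neighbours → 1 H
  atom 8: aromatic c, 2 neighbours → 1 H
Totals → C:6, H:7, N:1, O:1.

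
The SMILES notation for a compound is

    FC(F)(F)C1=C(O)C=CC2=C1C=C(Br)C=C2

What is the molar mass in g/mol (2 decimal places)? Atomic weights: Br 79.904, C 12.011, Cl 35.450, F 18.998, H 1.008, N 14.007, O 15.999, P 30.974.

291.07 g/mol

First, the molecular formula is C11H6BrF3O (counting implicit H from valence).
  Br: 1 × 79.904 = 79.904
  C: 11 × 12.011 = 132.121
  F: 3 × 18.998 = 56.994
  H: 6 × 1.008 = 6.048
  O: 1 × 15.999 = 15.999
Sum: 1×79.904 + 11×12.011 + 3×18.998 + 6×1.008 + 1×15.999 = 291.066 → 291.07 g/mol.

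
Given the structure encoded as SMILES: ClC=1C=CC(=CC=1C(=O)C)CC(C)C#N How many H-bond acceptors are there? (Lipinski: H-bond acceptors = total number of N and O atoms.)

N atoms: 1; O atoms: 1.
Lipinski HBA = 1 + 1 = 2.

2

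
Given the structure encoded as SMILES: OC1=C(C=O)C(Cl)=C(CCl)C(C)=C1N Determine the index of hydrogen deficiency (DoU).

Molecular formula: C9H9Cl2NO2.
DoU = (2C + 2 + N − H − X) / 2, where X is the halogen count and O/S are ignored.
    = (2·9 + 2 + 1 − 9 − 2) / 2 = 10 / 2 = 5.

5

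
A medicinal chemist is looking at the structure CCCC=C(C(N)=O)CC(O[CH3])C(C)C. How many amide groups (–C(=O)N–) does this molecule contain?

The amide motif appears at heavy-atom position 6 in the SMILES.
Other groups present: 1 alkene, 1 ether.
Amide count: 1.

1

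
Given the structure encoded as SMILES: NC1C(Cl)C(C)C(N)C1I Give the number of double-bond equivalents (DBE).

Molecular formula: C6H12ClIN2.
DoU = (2C + 2 + N − H − X) / 2, where X is the halogen count and O/S are ignored.
    = (2·6 + 2 + 2 − 12 − 2) / 2 = 2 / 2 = 1.

1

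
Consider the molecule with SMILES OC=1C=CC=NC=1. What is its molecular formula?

Walk through each heavy atom and fill implicit hydrogens from standard valence (C 4, N 3, O 2, S 2, halogen 1):
  atom 1: O, bond orders sum to 1 (valence 2) → 1 H
  atom 2: C, bond orders sum to 4 (valence 4) → 0 H
  atom 3: C, bond orders sum to 3 (valence 4) → 1 H
  atom 4: C, bond orders sum to 3 (valence 4) → 1 H
  atom 5: C, bond orders sum to 3 (valence 4) → 1 H
  atom 6: N, bond orders sum to 3 (valence 3) → 0 H
  atom 7: C, bond orders sum to 3 (valence 4) → 1 H
Totals → C:5, H:5, N:1, O:1.

C5H5NO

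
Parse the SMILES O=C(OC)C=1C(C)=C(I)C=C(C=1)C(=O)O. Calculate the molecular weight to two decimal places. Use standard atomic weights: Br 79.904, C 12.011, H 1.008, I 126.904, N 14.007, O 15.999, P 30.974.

320.08 g/mol

First, the molecular formula is C10H9IO4 (counting implicit H from valence).
  C: 10 × 12.011 = 120.110
  H: 9 × 1.008 = 9.072
  I: 1 × 126.904 = 126.904
  O: 4 × 15.999 = 63.996
Sum: 10×12.011 + 9×1.008 + 1×126.904 + 4×15.999 = 320.082 → 320.08 g/mol.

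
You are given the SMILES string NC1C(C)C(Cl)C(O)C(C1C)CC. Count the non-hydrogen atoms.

13

Every atom symbol written in the SMILES (organic subset) is one heavy atom; implicit H are not written.
Heavy atoms by element → C:10, Cl:1, N:1, O:1.
Total: 13.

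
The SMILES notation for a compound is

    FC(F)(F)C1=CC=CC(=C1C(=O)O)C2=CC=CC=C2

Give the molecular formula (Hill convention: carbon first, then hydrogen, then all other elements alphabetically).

Walk through each heavy atom and fill implicit hydrogens from standard valence (C 4, N 3, O 2, S 2, halogen 1):
  atom 1: F (halogen, monovalent) → 0 H
  atom 2: C, bond orders sum to 4 (valence 4) → 0 H
  atom 3: F (halogen, monovalent) → 0 H
  atom 4: F (halogen, monovalent) → 0 H
  atom 5: C, bond orders sum to 4 (valence 4) → 0 H
  atom 6: C, bond orders sum to 3 (valence 4) → 1 H
  atom 7: C, bond orders sum to 3 (valence 4) → 1 H
  atom 8: C, bond orders sum to 3 (valence 4) → 1 H
  atom 9: C, bond orders sum to 4 (valence 4) → 0 H
  atom 10: C, bond orders sum to 4 (valence 4) → 0 H
  atom 11: C, bond orders sum to 4 (valence 4) → 0 H
  atom 12: O, bond orders sum to 2 (valence 2) → 0 H
  atom 13: O, bond orders sum to 1 (valence 2) → 1 H
  atom 14: C, bond orders sum to 4 (valence 4) → 0 H
  atom 15: C, bond orders sum to 3 (valence 4) → 1 H
  atom 16: C, bond orders sum to 3 (valence 4) → 1 H
  atom 17: C, bond orders sum to 3 (valence 4) → 1 H
  atom 18: C, bond orders sum to 3 (valence 4) → 1 H
  atom 19: C, bond orders sum to 3 (valence 4) → 1 H
Totals → C:14, H:9, F:3, O:2.
In Hill order: C14H9F3O2.

C14H9F3O2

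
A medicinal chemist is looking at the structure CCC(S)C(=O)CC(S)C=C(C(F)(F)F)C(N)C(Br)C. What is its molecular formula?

Walk through each heavy atom and fill implicit hydrogens from standard valence (C 4, N 3, O 2, S 2, halogen 1):
  atom 1: C, bond orders sum to 1 (valence 4) → 3 H
  atom 2: C, bond orders sum to 2 (valence 4) → 2 H
  atom 3: C, bond orders sum to 3 (valence 4) → 1 H
  atom 4: S, bond orders sum to 1 (valence 2) → 1 H
  atom 5: C, bond orders sum to 4 (valence 4) → 0 H
  atom 6: O, bond orders sum to 2 (valence 2) → 0 H
  atom 7: C, bond orders sum to 2 (valence 4) → 2 H
  atom 8: C, bond orders sum to 3 (valence 4) → 1 H
  atom 9: S, bond orders sum to 1 (valence 2) → 1 H
  atom 10: C, bond orders sum to 3 (valence 4) → 1 H
  atom 11: C, bond orders sum to 4 (valence 4) → 0 H
  atom 12: C, bond orders sum to 4 (valence 4) → 0 H
  atom 13: F (halogen, monovalent) → 0 H
  atom 14: F (halogen, monovalent) → 0 H
  atom 15: F (halogen, monovalent) → 0 H
  atom 16: C, bond orders sum to 3 (valence 4) → 1 H
  atom 17: N, bond orders sum to 1 (valence 3) → 2 H
  atom 18: C, bond orders sum to 3 (valence 4) → 1 H
  atom 19: Br (halogen, monovalent) → 0 H
  atom 20: C, bond orders sum to 1 (valence 4) → 3 H
Totals → C:12, H:19, Br:1, F:3, N:1, O:1, S:2.
In Hill order: C12H19BrF3NOS2.

C12H19BrF3NOS2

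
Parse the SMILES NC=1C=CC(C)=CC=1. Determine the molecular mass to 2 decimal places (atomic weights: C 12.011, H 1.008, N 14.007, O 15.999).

First, the molecular formula is C7H9N (counting implicit H from valence).
  C: 7 × 12.011 = 84.077
  H: 9 × 1.008 = 9.072
  N: 1 × 14.007 = 14.007
Sum: 7×12.011 + 9×1.008 + 1×14.007 = 107.156 → 107.16 g/mol.

107.16 g/mol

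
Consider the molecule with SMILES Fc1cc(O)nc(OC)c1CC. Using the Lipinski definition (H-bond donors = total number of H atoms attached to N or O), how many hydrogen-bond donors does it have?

1

Donors: find every N or O and count the H atoms it carries.
  atom 5 (O): bond orders sum to 1 → 1 H
  atom 6 (N): bond orders sum to 3 → 0 H
  atom 8 (O): bond orders sum to 2 → 0 H
Lipinski HBD = 1.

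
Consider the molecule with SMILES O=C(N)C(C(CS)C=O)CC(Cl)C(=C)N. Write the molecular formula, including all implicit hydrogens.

C9H15ClN2O2S

Walk through each heavy atom and fill implicit hydrogens from standard valence (C 4, N 3, O 2, S 2, halogen 1):
  atom 1: O, bond orders sum to 2 (valence 2) → 0 H
  atom 2: C, bond orders sum to 4 (valence 4) → 0 H
  atom 3: N, bond orders sum to 1 (valence 3) → 2 H
  atom 4: C, bond orders sum to 3 (valence 4) → 1 H
  atom 5: C, bond orders sum to 3 (valence 4) → 1 H
  atom 6: C, bond orders sum to 2 (valence 4) → 2 H
  atom 7: S, bond orders sum to 1 (valence 2) → 1 H
  atom 8: C, bond orders sum to 3 (valence 4) → 1 H
  atom 9: O, bond orders sum to 2 (valence 2) → 0 H
  atom 10: C, bond orders sum to 2 (valence 4) → 2 H
  atom 11: C, bond orders sum to 3 (valence 4) → 1 H
  atom 12: Cl (halogen, monovalent) → 0 H
  atom 13: C, bond orders sum to 4 (valence 4) → 0 H
  atom 14: C, bond orders sum to 2 (valence 4) → 2 H
  atom 15: N, bond orders sum to 1 (valence 3) → 2 H
Totals → C:9, H:15, Cl:1, N:2, O:2, S:1.
In Hill order: C9H15ClN2O2S.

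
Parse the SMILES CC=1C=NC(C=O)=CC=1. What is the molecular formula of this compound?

C7H7NO

Walk through each heavy atom and fill implicit hydrogens from standard valence (C 4, N 3, O 2, S 2, halogen 1):
  atom 1: C, bond orders sum to 1 (valence 4) → 3 H
  atom 2: C, bond orders sum to 4 (valence 4) → 0 H
  atom 3: C, bond orders sum to 3 (valence 4) → 1 H
  atom 4: N, bond orders sum to 3 (valence 3) → 0 H
  atom 5: C, bond orders sum to 4 (valence 4) → 0 H
  atom 6: C, bond orders sum to 3 (valence 4) → 1 H
  atom 7: O, bond orders sum to 2 (valence 2) → 0 H
  atom 8: C, bond orders sum to 3 (valence 4) → 1 H
  atom 9: C, bond orders sum to 3 (valence 4) → 1 H
Totals → C:7, H:7, N:1, O:1.
In Hill order: C7H7NO.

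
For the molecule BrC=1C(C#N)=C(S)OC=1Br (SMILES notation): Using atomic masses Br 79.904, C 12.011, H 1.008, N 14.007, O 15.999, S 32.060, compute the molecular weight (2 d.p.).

282.94 g/mol

First, the molecular formula is C5HBr2NOS (counting implicit H from valence).
  Br: 2 × 79.904 = 159.808
  C: 5 × 12.011 = 60.055
  H: 1 × 1.008 = 1.008
  N: 1 × 14.007 = 14.007
  O: 1 × 15.999 = 15.999
  S: 1 × 32.060 = 32.060
Sum: 2×79.904 + 5×12.011 + 1×1.008 + 1×14.007 + 1×15.999 + 1×32.060 = 282.937 → 282.94 g/mol.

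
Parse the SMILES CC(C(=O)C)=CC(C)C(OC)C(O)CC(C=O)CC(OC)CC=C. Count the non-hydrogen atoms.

24

Every atom symbol written in the SMILES (organic subset) is one heavy atom; implicit H are not written.
Heavy atoms by element → C:19, O:5.
Total: 24.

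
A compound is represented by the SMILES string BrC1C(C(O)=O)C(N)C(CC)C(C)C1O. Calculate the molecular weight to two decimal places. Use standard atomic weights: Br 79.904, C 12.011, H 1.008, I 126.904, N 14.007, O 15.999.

First, the molecular formula is C10H18BrNO3 (counting implicit H from valence).
  Br: 1 × 79.904 = 79.904
  C: 10 × 12.011 = 120.110
  H: 18 × 1.008 = 18.144
  N: 1 × 14.007 = 14.007
  O: 3 × 15.999 = 47.997
Sum: 1×79.904 + 10×12.011 + 18×1.008 + 1×14.007 + 3×15.999 = 280.162 → 280.16 g/mol.

280.16 g/mol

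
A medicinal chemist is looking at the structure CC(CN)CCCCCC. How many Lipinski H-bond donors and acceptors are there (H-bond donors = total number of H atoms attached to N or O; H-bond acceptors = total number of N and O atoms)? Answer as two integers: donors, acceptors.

Donors: find every N or O and count the H atoms it carries.
  atom 4 (N): bond orders sum to 1 → 2 H
Lipinski HBD = 2.
Acceptors: N atoms = 1, O atoms = 0 → HBA = 1.

2, 1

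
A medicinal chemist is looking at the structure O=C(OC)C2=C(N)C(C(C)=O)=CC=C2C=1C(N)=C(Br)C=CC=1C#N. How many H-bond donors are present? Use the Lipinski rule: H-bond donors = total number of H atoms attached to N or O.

Donors: find every N or O and count the H atoms it carries.
  atom 1 (O): bond orders sum to 2 → 0 H
  atom 3 (O): bond orders sum to 2 → 0 H
  atom 7 (N): bond orders sum to 1 → 2 H
  atom 11 (O): bond orders sum to 2 → 0 H
  atom 17 (N): bond orders sum to 1 → 2 H
  atom 24 (N): bond orders sum to 3 → 0 H
Lipinski HBD = 4.

4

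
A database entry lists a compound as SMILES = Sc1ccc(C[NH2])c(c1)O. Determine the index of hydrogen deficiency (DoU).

4

Molecular formula: C7H9NOS.
DoU = (2C + 2 + N − H − X) / 2, where X is the halogen count and O/S are ignored.
    = (2·7 + 2 + 1 − 9 − 0) / 2 = 8 / 2 = 4.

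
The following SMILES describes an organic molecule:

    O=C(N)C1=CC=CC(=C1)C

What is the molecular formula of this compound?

Walk through each heavy atom and fill implicit hydrogens from standard valence (C 4, N 3, O 2, S 2, halogen 1):
  atom 1: O, bond orders sum to 2 (valence 2) → 0 H
  atom 2: C, bond orders sum to 4 (valence 4) → 0 H
  atom 3: N, bond orders sum to 1 (valence 3) → 2 H
  atom 4: C, bond orders sum to 4 (valence 4) → 0 H
  atom 5: C, bond orders sum to 3 (valence 4) → 1 H
  atom 6: C, bond orders sum to 3 (valence 4) → 1 H
  atom 7: C, bond orders sum to 3 (valence 4) → 1 H
  atom 8: C, bond orders sum to 4 (valence 4) → 0 H
  atom 9: C, bond orders sum to 3 (valence 4) → 1 H
  atom 10: C, bond orders sum to 1 (valence 4) → 3 H
Totals → C:8, H:9, N:1, O:1.

C8H9NO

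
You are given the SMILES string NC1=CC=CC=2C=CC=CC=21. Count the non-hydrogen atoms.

Every atom symbol written in the SMILES (organic subset) is one heavy atom; implicit H are not written.
Heavy atoms by element → C:10, N:1.
Total: 11.

11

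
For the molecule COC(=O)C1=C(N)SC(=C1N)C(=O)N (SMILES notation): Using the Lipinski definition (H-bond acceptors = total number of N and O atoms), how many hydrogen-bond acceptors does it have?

N atoms: 3; O atoms: 3.
Lipinski HBA = 3 + 3 = 6.

6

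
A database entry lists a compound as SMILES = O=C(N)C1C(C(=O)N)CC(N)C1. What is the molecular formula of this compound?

Walk through each heavy atom and fill implicit hydrogens from standard valence (C 4, N 3, O 2, S 2, halogen 1):
  atom 1: O, bond orders sum to 2 (valence 2) → 0 H
  atom 2: C, bond orders sum to 4 (valence 4) → 0 H
  atom 3: N, bond orders sum to 1 (valence 3) → 2 H
  atom 4: C, bond orders sum to 3 (valence 4) → 1 H
  atom 5: C, bond orders sum to 3 (valence 4) → 1 H
  atom 6: C, bond orders sum to 4 (valence 4) → 0 H
  atom 7: O, bond orders sum to 2 (valence 2) → 0 H
  atom 8: N, bond orders sum to 1 (valence 3) → 2 H
  atom 9: C, bond orders sum to 2 (valence 4) → 2 H
  atom 10: C, bond orders sum to 3 (valence 4) → 1 H
  atom 11: N, bond orders sum to 1 (valence 3) → 2 H
  atom 12: C, bond orders sum to 2 (valence 4) → 2 H
Totals → C:7, H:13, N:3, O:2.
In Hill order: C7H13N3O2.

C7H13N3O2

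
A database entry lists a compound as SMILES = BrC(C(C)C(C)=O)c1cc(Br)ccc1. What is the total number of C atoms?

11

Count every carbon token in the SMILES (each C, including those in ring-closure positions and inside branches).
Carbon count: 11.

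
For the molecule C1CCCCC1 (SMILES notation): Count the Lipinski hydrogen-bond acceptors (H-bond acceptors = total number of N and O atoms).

N atoms: 0; O atoms: 0.
Lipinski HBA = 0 + 0 = 0.

0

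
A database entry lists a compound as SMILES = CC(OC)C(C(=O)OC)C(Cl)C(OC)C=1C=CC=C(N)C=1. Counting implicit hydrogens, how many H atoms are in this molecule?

22

Walk through each heavy atom and fill implicit hydrogens from standard valence (C 4, N 3, O 2, S 2, halogen 1):
  atom 1: C, bond orders sum to 1 (valence 4) → 3 H
  atom 2: C, bond orders sum to 3 (valence 4) → 1 H
  atom 3: O, bond orders sum to 2 (valence 2) → 0 H
  atom 4: C, bond orders sum to 1 (valence 4) → 3 H
  atom 5: C, bond orders sum to 3 (valence 4) → 1 H
  atom 6: C, bond orders sum to 4 (valence 4) → 0 H
  atom 7: O, bond orders sum to 2 (valence 2) → 0 H
  atom 8: O, bond orders sum to 2 (valence 2) → 0 H
  atom 9: C, bond orders sum to 1 (valence 4) → 3 H
  atom 10: C, bond orders sum to 3 (valence 4) → 1 H
  atom 11: Cl (halogen, monovalent) → 0 H
  atom 12: C, bond orders sum to 3 (valence 4) → 1 H
  atom 13: O, bond orders sum to 2 (valence 2) → 0 H
  atom 14: C, bond orders sum to 1 (valence 4) → 3 H
  atom 15: C, bond orders sum to 4 (valence 4) → 0 H
  atom 16: C, bond orders sum to 3 (valence 4) → 1 H
  atom 17: C, bond orders sum to 3 (valence 4) → 1 H
  atom 18: C, bond orders sum to 3 (valence 4) → 1 H
  atom 19: C, bond orders sum to 4 (valence 4) → 0 H
  atom 20: N, bond orders sum to 1 (valence 3) → 2 H
  atom 21: C, bond orders sum to 3 (valence 4) → 1 H
Total hydrogens: 22.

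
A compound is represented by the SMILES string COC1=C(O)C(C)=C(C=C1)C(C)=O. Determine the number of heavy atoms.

13

Every atom symbol written in the SMILES (organic subset) is one heavy atom; implicit H are not written.
Heavy atoms by element → C:10, O:3.
Total: 13.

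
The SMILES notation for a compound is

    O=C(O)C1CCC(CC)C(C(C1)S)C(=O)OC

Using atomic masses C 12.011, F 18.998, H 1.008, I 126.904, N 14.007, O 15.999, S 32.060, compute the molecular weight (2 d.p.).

260.35 g/mol

First, the molecular formula is C12H20O4S (counting implicit H from valence).
  C: 12 × 12.011 = 144.132
  H: 20 × 1.008 = 20.160
  O: 4 × 15.999 = 63.996
  S: 1 × 32.060 = 32.060
Sum: 12×12.011 + 20×1.008 + 4×15.999 + 1×32.060 = 260.348 → 260.35 g/mol.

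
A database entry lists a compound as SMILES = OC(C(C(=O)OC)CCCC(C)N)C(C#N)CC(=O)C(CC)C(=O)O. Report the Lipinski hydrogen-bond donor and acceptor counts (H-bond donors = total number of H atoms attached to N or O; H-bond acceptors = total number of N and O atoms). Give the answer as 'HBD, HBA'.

Donors: find every N or O and count the H atoms it carries.
  atom 1 (O): bond orders sum to 1 → 1 H
  atom 5 (O): bond orders sum to 2 → 0 H
  atom 6 (O): bond orders sum to 2 → 0 H
  atom 13 (N): bond orders sum to 1 → 2 H
  atom 16 (N): bond orders sum to 3 → 0 H
  atom 19 (O): bond orders sum to 2 → 0 H
  atom 24 (O): bond orders sum to 2 → 0 H
  atom 25 (O): bond orders sum to 1 → 1 H
Lipinski HBD = 4.
Acceptors: N atoms = 2, O atoms = 6 → HBA = 8.

4, 8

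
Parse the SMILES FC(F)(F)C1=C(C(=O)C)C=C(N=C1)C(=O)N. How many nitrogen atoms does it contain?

Scan the SMILES for N atoms (remember two-letter symbols like Cl and Br are single atoms).
Nitrogen count: 2.

2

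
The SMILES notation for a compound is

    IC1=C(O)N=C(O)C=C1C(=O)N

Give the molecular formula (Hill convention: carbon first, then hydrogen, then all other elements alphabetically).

C6H5IN2O3

Walk through each heavy atom and fill implicit hydrogens from standard valence (C 4, N 3, O 2, S 2, halogen 1):
  atom 1: I (halogen, monovalent) → 0 H
  atom 2: C, bond orders sum to 4 (valence 4) → 0 H
  atom 3: C, bond orders sum to 4 (valence 4) → 0 H
  atom 4: O, bond orders sum to 1 (valence 2) → 1 H
  atom 5: N, bond orders sum to 3 (valence 3) → 0 H
  atom 6: C, bond orders sum to 4 (valence 4) → 0 H
  atom 7: O, bond orders sum to 1 (valence 2) → 1 H
  atom 8: C, bond orders sum to 3 (valence 4) → 1 H
  atom 9: C, bond orders sum to 4 (valence 4) → 0 H
  atom 10: C, bond orders sum to 4 (valence 4) → 0 H
  atom 11: O, bond orders sum to 2 (valence 2) → 0 H
  atom 12: N, bond orders sum to 1 (valence 3) → 2 H
Totals → C:6, H:5, I:1, N:2, O:3.
In Hill order: C6H5IN2O3.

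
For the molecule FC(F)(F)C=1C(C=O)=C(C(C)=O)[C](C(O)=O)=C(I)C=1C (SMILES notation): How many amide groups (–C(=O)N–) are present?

0

Scan the SMILES for the amide motif — none present.
Groups that are present: 1 aldehyde, 1 carboxylic acid, 1 ketone.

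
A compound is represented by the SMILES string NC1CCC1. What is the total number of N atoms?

1

Scan the SMILES for N atoms (remember two-letter symbols like Cl and Br are single atoms).
Nitrogen count: 1.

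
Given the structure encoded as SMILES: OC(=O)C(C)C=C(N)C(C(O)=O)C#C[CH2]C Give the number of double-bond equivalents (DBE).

Degree of unsaturation = (number of rings) + (number of π bonds).
Ring closures in the SMILES: 0.
π bonds: 3 double bonds (each 1 DoU), 1 triple bond (each 2 DoU) → 5 DoU from unsaturation.
Total DoU = 0 + 5 = 5.

5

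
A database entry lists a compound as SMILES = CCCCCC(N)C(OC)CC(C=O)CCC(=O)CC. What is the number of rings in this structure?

0

In SMILES, each pair of matching ring-closure digits denotes one ring-closing bond; the number of such bonds equals the number of independent rings.
Ring-closure bonds here: 0.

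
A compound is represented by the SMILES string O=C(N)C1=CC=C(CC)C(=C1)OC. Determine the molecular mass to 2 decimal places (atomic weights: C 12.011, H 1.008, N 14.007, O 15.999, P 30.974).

179.22 g/mol

First, the molecular formula is C10H13NO2 (counting implicit H from valence).
  C: 10 × 12.011 = 120.110
  H: 13 × 1.008 = 13.104
  N: 1 × 14.007 = 14.007
  O: 2 × 15.999 = 31.998
Sum: 10×12.011 + 13×1.008 + 1×14.007 + 2×15.999 = 179.219 → 179.22 g/mol.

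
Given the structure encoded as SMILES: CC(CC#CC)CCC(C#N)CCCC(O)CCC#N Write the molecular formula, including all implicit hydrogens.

C17H26N2O

Walk through each heavy atom and fill implicit hydrogens from standard valence (C 4, N 3, O 2, S 2, halogen 1):
  atom 1: C, bond orders sum to 1 (valence 4) → 3 H
  atom 2: C, bond orders sum to 3 (valence 4) → 1 H
  atom 3: C, bond orders sum to 2 (valence 4) → 2 H
  atom 4: C, bond orders sum to 4 (valence 4) → 0 H
  atom 5: C, bond orders sum to 4 (valence 4) → 0 H
  atom 6: C, bond orders sum to 1 (valence 4) → 3 H
  atom 7: C, bond orders sum to 2 (valence 4) → 2 H
  atom 8: C, bond orders sum to 2 (valence 4) → 2 H
  atom 9: C, bond orders sum to 3 (valence 4) → 1 H
  atom 10: C, bond orders sum to 4 (valence 4) → 0 H
  atom 11: N, bond orders sum to 3 (valence 3) → 0 H
  atom 12: C, bond orders sum to 2 (valence 4) → 2 H
  atom 13: C, bond orders sum to 2 (valence 4) → 2 H
  atom 14: C, bond orders sum to 2 (valence 4) → 2 H
  atom 15: C, bond orders sum to 3 (valence 4) → 1 H
  atom 16: O, bond orders sum to 1 (valence 2) → 1 H
  atom 17: C, bond orders sum to 2 (valence 4) → 2 H
  atom 18: C, bond orders sum to 2 (valence 4) → 2 H
  atom 19: C, bond orders sum to 4 (valence 4) → 0 H
  atom 20: N, bond orders sum to 3 (valence 3) → 0 H
Totals → C:17, H:26, N:2, O:1.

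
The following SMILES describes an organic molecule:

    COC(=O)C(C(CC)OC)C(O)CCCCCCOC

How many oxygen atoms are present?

Scan the SMILES for O atoms (remember two-letter symbols like Cl and Br are single atoms).
Oxygen count: 5.

5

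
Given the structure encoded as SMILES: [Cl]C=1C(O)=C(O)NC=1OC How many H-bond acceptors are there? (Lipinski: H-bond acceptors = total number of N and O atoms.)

N atoms: 1; O atoms: 3.
Lipinski HBA = 1 + 3 = 4.

4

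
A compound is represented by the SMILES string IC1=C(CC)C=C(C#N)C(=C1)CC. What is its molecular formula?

C11H12IN

Walk through each heavy atom and fill implicit hydrogens from standard valence (C 4, N 3, O 2, S 2, halogen 1):
  atom 1: I (halogen, monovalent) → 0 H
  atom 2: C, bond orders sum to 4 (valence 4) → 0 H
  atom 3: C, bond orders sum to 4 (valence 4) → 0 H
  atom 4: C, bond orders sum to 2 (valence 4) → 2 H
  atom 5: C, bond orders sum to 1 (valence 4) → 3 H
  atom 6: C, bond orders sum to 3 (valence 4) → 1 H
  atom 7: C, bond orders sum to 4 (valence 4) → 0 H
  atom 8: C, bond orders sum to 4 (valence 4) → 0 H
  atom 9: N, bond orders sum to 3 (valence 3) → 0 H
  atom 10: C, bond orders sum to 4 (valence 4) → 0 H
  atom 11: C, bond orders sum to 3 (valence 4) → 1 H
  atom 12: C, bond orders sum to 2 (valence 4) → 2 H
  atom 13: C, bond orders sum to 1 (valence 4) → 3 H
Totals → C:11, H:12, I:1, N:1.
In Hill order: C11H12IN.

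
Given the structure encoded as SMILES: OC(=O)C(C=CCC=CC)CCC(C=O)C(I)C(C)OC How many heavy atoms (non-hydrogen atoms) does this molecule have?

21

Every atom symbol written in the SMILES (organic subset) is one heavy atom; implicit H are not written.
Heavy atoms by element → C:16, I:1, O:4.
Total: 21.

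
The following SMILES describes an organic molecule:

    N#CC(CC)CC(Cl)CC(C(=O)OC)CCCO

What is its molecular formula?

Walk through each heavy atom and fill implicit hydrogens from standard valence (C 4, N 3, O 2, S 2, halogen 1):
  atom 1: N, bond orders sum to 3 (valence 3) → 0 H
  atom 2: C, bond orders sum to 4 (valence 4) → 0 H
  atom 3: C, bond orders sum to 3 (valence 4) → 1 H
  atom 4: C, bond orders sum to 2 (valence 4) → 2 H
  atom 5: C, bond orders sum to 1 (valence 4) → 3 H
  atom 6: C, bond orders sum to 2 (valence 4) → 2 H
  atom 7: C, bond orders sum to 3 (valence 4) → 1 H
  atom 8: Cl (halogen, monovalent) → 0 H
  atom 9: C, bond orders sum to 2 (valence 4) → 2 H
  atom 10: C, bond orders sum to 3 (valence 4) → 1 H
  atom 11: C, bond orders sum to 4 (valence 4) → 0 H
  atom 12: O, bond orders sum to 2 (valence 2) → 0 H
  atom 13: O, bond orders sum to 2 (valence 2) → 0 H
  atom 14: C, bond orders sum to 1 (valence 4) → 3 H
  atom 15: C, bond orders sum to 2 (valence 4) → 2 H
  atom 16: C, bond orders sum to 2 (valence 4) → 2 H
  atom 17: C, bond orders sum to 2 (valence 4) → 2 H
  atom 18: O, bond orders sum to 1 (valence 2) → 1 H
Totals → C:13, H:22, Cl:1, N:1, O:3.

C13H22ClNO3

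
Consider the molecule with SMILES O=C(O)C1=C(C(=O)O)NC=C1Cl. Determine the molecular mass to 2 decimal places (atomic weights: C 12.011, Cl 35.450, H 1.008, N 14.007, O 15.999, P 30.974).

189.55 g/mol

First, the molecular formula is C6H4ClNO4 (counting implicit H from valence).
  C: 6 × 12.011 = 72.066
  Cl: 1 × 35.450 = 35.450
  H: 4 × 1.008 = 4.032
  N: 1 × 14.007 = 14.007
  O: 4 × 15.999 = 63.996
Sum: 6×12.011 + 1×35.450 + 4×1.008 + 1×14.007 + 4×15.999 = 189.551 → 189.55 g/mol.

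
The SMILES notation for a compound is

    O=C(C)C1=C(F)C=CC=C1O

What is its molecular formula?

Walk through each heavy atom and fill implicit hydrogens from standard valence (C 4, N 3, O 2, S 2, halogen 1):
  atom 1: O, bond orders sum to 2 (valence 2) → 0 H
  atom 2: C, bond orders sum to 4 (valence 4) → 0 H
  atom 3: C, bond orders sum to 1 (valence 4) → 3 H
  atom 4: C, bond orders sum to 4 (valence 4) → 0 H
  atom 5: C, bond orders sum to 4 (valence 4) → 0 H
  atom 6: F (halogen, monovalent) → 0 H
  atom 7: C, bond orders sum to 3 (valence 4) → 1 H
  atom 8: C, bond orders sum to 3 (valence 4) → 1 H
  atom 9: C, bond orders sum to 3 (valence 4) → 1 H
  atom 10: C, bond orders sum to 4 (valence 4) → 0 H
  atom 11: O, bond orders sum to 1 (valence 2) → 1 H
Totals → C:8, H:7, F:1, O:2.

C8H7FO2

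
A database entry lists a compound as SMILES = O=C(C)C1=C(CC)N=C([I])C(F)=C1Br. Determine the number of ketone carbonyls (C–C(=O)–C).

1

The ketone motif appears at heavy-atom position 2 in the SMILES.
Ketone count: 1.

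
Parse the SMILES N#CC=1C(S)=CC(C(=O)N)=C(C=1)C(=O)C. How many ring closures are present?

1

In SMILES, each pair of matching ring-closure digits denotes one ring-closing bond; the number of such bonds equals the number of independent rings.
Ring-closure bonds here: 1.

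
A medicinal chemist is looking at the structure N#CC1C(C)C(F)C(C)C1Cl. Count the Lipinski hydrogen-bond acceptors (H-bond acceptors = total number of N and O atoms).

1

N atoms: 1; O atoms: 0.
Lipinski HBA = 1 + 0 = 1.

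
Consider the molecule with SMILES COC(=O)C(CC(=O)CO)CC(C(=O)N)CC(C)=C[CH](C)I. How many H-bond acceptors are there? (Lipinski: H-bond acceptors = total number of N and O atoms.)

N atoms: 1; O atoms: 5.
Lipinski HBA = 1 + 5 = 6.

6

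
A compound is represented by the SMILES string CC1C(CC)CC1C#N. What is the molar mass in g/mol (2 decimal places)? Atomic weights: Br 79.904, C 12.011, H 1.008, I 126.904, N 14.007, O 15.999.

First, the molecular formula is C8H13N (counting implicit H from valence).
  C: 8 × 12.011 = 96.088
  H: 13 × 1.008 = 13.104
  N: 1 × 14.007 = 14.007
Sum: 8×12.011 + 13×1.008 + 1×14.007 = 123.199 → 123.20 g/mol.

123.20 g/mol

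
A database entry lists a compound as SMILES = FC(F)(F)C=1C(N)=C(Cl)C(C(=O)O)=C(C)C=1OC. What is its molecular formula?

Walk through each heavy atom and fill implicit hydrogens from standard valence (C 4, N 3, O 2, S 2, halogen 1):
  atom 1: F (halogen, monovalent) → 0 H
  atom 2: C, bond orders sum to 4 (valence 4) → 0 H
  atom 3: F (halogen, monovalent) → 0 H
  atom 4: F (halogen, monovalent) → 0 H
  atom 5: C, bond orders sum to 4 (valence 4) → 0 H
  atom 6: C, bond orders sum to 4 (valence 4) → 0 H
  atom 7: N, bond orders sum to 1 (valence 3) → 2 H
  atom 8: C, bond orders sum to 4 (valence 4) → 0 H
  atom 9: Cl (halogen, monovalent) → 0 H
  atom 10: C, bond orders sum to 4 (valence 4) → 0 H
  atom 11: C, bond orders sum to 4 (valence 4) → 0 H
  atom 12: O, bond orders sum to 2 (valence 2) → 0 H
  atom 13: O, bond orders sum to 1 (valence 2) → 1 H
  atom 14: C, bond orders sum to 4 (valence 4) → 0 H
  atom 15: C, bond orders sum to 1 (valence 4) → 3 H
  atom 16: C, bond orders sum to 4 (valence 4) → 0 H
  atom 17: O, bond orders sum to 2 (valence 2) → 0 H
  atom 18: C, bond orders sum to 1 (valence 4) → 3 H
Totals → C:10, H:9, Cl:1, F:3, N:1, O:3.
In Hill order: C10H9ClF3NO3.

C10H9ClF3NO3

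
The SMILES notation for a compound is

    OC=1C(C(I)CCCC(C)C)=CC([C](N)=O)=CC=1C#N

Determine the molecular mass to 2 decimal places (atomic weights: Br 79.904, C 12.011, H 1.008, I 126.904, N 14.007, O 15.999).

First, the molecular formula is C15H19IN2O2 (counting implicit H from valence).
  C: 15 × 12.011 = 180.165
  H: 19 × 1.008 = 19.152
  I: 1 × 126.904 = 126.904
  N: 2 × 14.007 = 28.014
  O: 2 × 15.999 = 31.998
Sum: 15×12.011 + 19×1.008 + 1×126.904 + 2×14.007 + 2×15.999 = 386.233 → 386.23 g/mol.

386.23 g/mol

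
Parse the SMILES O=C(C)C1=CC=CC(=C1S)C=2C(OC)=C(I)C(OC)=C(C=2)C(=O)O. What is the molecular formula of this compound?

C17H15IO5S

Walk through each heavy atom and fill implicit hydrogens from standard valence (C 4, N 3, O 2, S 2, halogen 1):
  atom 1: O, bond orders sum to 2 (valence 2) → 0 H
  atom 2: C, bond orders sum to 4 (valence 4) → 0 H
  atom 3: C, bond orders sum to 1 (valence 4) → 3 H
  atom 4: C, bond orders sum to 4 (valence 4) → 0 H
  atom 5: C, bond orders sum to 3 (valence 4) → 1 H
  atom 6: C, bond orders sum to 3 (valence 4) → 1 H
  atom 7: C, bond orders sum to 3 (valence 4) → 1 H
  atom 8: C, bond orders sum to 4 (valence 4) → 0 H
  atom 9: C, bond orders sum to 4 (valence 4) → 0 H
  atom 10: S, bond orders sum to 1 (valence 2) → 1 H
  atom 11: C, bond orders sum to 4 (valence 4) → 0 H
  atom 12: C, bond orders sum to 4 (valence 4) → 0 H
  atom 13: O, bond orders sum to 2 (valence 2) → 0 H
  atom 14: C, bond orders sum to 1 (valence 4) → 3 H
  atom 15: C, bond orders sum to 4 (valence 4) → 0 H
  atom 16: I (halogen, monovalent) → 0 H
  atom 17: C, bond orders sum to 4 (valence 4) → 0 H
  atom 18: O, bond orders sum to 2 (valence 2) → 0 H
  atom 19: C, bond orders sum to 1 (valence 4) → 3 H
  atom 20: C, bond orders sum to 4 (valence 4) → 0 H
  atom 21: C, bond orders sum to 3 (valence 4) → 1 H
  atom 22: C, bond orders sum to 4 (valence 4) → 0 H
  atom 23: O, bond orders sum to 2 (valence 2) → 0 H
  atom 24: O, bond orders sum to 1 (valence 2) → 1 H
Totals → C:17, H:15, I:1, O:5, S:1.
In Hill order: C17H15IO5S.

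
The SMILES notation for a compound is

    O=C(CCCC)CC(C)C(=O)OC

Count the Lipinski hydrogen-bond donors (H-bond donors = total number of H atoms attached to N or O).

Donors: find every N or O and count the H atoms it carries.
  atom 1 (O): bond orders sum to 2 → 0 H
  atom 11 (O): bond orders sum to 2 → 0 H
  atom 12 (O): bond orders sum to 2 → 0 H
Lipinski HBD = 0.

0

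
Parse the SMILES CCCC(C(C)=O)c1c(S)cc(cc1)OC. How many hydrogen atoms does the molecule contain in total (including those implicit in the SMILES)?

Walk through each heavy atom and fill implicit hydrogens from standard valence (C 4, N 3, O 2, S 2, halogen 1); for lowercase aromatic atoms, an aromatic c carries 1 H when it has two neighbours and 0 H with three, and aromatic n carries 0 H:
  atom 1: C, bond orders sum to 1 (valence 4) → 3 H
  atom 2: C, bond orders sum to 2 (valence 4) → 2 H
  atom 3: C, bond orders sum to 2 (valence 4) → 2 H
  atom 4: C, bond orders sum to 3 (valence 4) → 1 H
  atom 5: C, bond orders sum to 4 (valence 4) → 0 H
  atom 6: C, bond orders sum to 1 (valence 4) → 3 H
  atom 7: O, bond orders sum to 2 (valence 2) → 0 H
  atom 8: aromatic c, 3 neighbours → 0 H
  atom 9: aromatic c, 3 neighbours → 0 H
  atom 10: S, bond orders sum to 1 (valence 2) → 1 H
  atom 11: aromatic c, 2 neighbours → 1 H
  atom 12: aromatic c, 3 neighbours → 0 H
  atom 13: aromatic c, 2 neighbours → 1 H
  atom 14: aromatic c, 2 neighbours → 1 H
  atom 15: O, bond orders sum to 2 (valence 2) → 0 H
  atom 16: C, bond orders sum to 1 (valence 4) → 3 H
Total hydrogens: 18.

18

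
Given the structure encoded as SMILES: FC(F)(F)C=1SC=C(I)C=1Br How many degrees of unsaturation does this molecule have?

Molecular formula: C5HBrF3IS.
DoU = (2C + 2 + N − H − X) / 2, where X is the halogen count and O/S are ignored.
    = (2·5 + 2 + 0 − 1 − 5) / 2 = 6 / 2 = 3.

3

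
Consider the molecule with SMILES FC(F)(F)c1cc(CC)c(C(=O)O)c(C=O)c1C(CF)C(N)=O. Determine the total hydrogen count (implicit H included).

Walk through each heavy atom and fill implicit hydrogens from standard valence (C 4, N 3, O 2, S 2, halogen 1); for lowercase aromatic atoms, an aromatic c carries 1 H when it has two neighbours and 0 H with three, and aromatic n carries 0 H:
  atom 1: F (halogen, monovalent) → 0 H
  atom 2: C, bond orders sum to 4 (valence 4) → 0 H
  atom 3: F (halogen, monovalent) → 0 H
  atom 4: F (halogen, monovalent) → 0 H
  atom 5: aromatic c, 3 neighbours → 0 H
  atom 6: aromatic c, 2 neighbours → 1 H
  atom 7: aromatic c, 3 neighbours → 0 H
  atom 8: C, bond orders sum to 2 (valence 4) → 2 H
  atom 9: C, bond orders sum to 1 (valence 4) → 3 H
  atom 10: aromatic c, 3 neighbours → 0 H
  atom 11: C, bond orders sum to 4 (valence 4) → 0 H
  atom 12: O, bond orders sum to 2 (valence 2) → 0 H
  atom 13: O, bond orders sum to 1 (valence 2) → 1 H
  atom 14: aromatic c, 3 neighbours → 0 H
  atom 15: C, bond orders sum to 3 (valence 4) → 1 H
  atom 16: O, bond orders sum to 2 (valence 2) → 0 H
  atom 17: aromatic c, 3 neighbours → 0 H
  atom 18: C, bond orders sum to 3 (valence 4) → 1 H
  atom 19: C, bond orders sum to 2 (valence 4) → 2 H
  atom 20: F (halogen, monovalent) → 0 H
  atom 21: C, bond orders sum to 4 (valence 4) → 0 H
  atom 22: N, bond orders sum to 1 (valence 3) → 2 H
  atom 23: O, bond orders sum to 2 (valence 2) → 0 H
Total hydrogens: 13.

13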